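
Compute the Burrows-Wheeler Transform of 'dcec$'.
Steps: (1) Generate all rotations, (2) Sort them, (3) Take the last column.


Rotations (sorted):
  0: $dcec -> last char: c
  1: c$dce -> last char: e
  2: cec$d -> last char: d
  3: dcec$ -> last char: $
  4: ec$dc -> last char: c


BWT = ced$c


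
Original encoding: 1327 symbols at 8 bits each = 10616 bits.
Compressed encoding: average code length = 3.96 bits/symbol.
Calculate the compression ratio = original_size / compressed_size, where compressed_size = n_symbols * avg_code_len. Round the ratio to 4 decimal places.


original_size = n_symbols * orig_bits = 1327 * 8 = 10616 bits
compressed_size = n_symbols * avg_code_len = 1327 * 3.96 = 5254.92 bits
ratio = original_size / compressed_size = 10616 / 5254.92 = 2.0202

Compression ratio = 2.0202


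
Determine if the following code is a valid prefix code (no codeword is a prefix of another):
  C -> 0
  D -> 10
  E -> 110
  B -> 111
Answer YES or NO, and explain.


Checking each pair (does one codeword prefix another?):
  C='0' vs D='10': no prefix
  C='0' vs E='110': no prefix
  C='0' vs B='111': no prefix
  D='10' vs C='0': no prefix
  D='10' vs E='110': no prefix
  D='10' vs B='111': no prefix
  E='110' vs C='0': no prefix
  E='110' vs D='10': no prefix
  E='110' vs B='111': no prefix
  B='111' vs C='0': no prefix
  B='111' vs D='10': no prefix
  B='111' vs E='110': no prefix
No violation found over all pairs.

YES -- this is a valid prefix code. No codeword is a prefix of any other codeword.


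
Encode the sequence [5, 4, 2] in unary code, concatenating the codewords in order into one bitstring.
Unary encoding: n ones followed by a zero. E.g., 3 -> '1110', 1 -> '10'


Encode each number as n ones followed by a terminating 0:
  5 -> 111110 (6 bits)
  4 -> 11110 (5 bits)
  2 -> 110 (3 bits)
Total length = 6 + 5 + 3 = 14 bits.

Unary([5, 4, 2]) = 11111011110110 (14 bits)


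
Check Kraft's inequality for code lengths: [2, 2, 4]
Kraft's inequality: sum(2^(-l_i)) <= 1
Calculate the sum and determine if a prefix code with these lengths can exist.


Sum = 2^(-2) + 2^(-2) + 2^(-4)
    = 0.25 + 0.25 + 0.0625
    = 9/16 = 0.5625
Since 0.5625 <= 1, Kraft's inequality IS satisfied.
A prefix code with these lengths CAN exist.

Kraft sum = 0.5625. Satisfied.


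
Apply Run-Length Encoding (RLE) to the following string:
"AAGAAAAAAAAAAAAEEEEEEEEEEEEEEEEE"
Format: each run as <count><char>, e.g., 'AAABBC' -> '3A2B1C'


Scanning runs left to right:
  i=0: run of 'A' x 2 -> '2A'
  i=2: run of 'G' x 1 -> '1G'
  i=3: run of 'A' x 12 -> '12A'
  i=15: run of 'E' x 17 -> '17E'

RLE = 2A1G12A17E


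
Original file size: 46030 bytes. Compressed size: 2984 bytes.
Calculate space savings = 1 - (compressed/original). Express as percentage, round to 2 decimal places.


ratio = compressed/original = 2984/46030 = 0.064827
savings = 1 - ratio = 1 - 0.064827 = 0.935173
as a percentage: 0.935173 * 100 = 93.52%

Space savings = 1 - 2984/46030 = 93.52%


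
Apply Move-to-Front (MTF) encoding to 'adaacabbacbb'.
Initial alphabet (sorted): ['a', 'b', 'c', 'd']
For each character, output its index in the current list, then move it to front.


MTF encoding:
'a': index 0 in ['a', 'b', 'c', 'd'] -> ['a', 'b', 'c', 'd']
'd': index 3 in ['a', 'b', 'c', 'd'] -> ['d', 'a', 'b', 'c']
'a': index 1 in ['d', 'a', 'b', 'c'] -> ['a', 'd', 'b', 'c']
'a': index 0 in ['a', 'd', 'b', 'c'] -> ['a', 'd', 'b', 'c']
'c': index 3 in ['a', 'd', 'b', 'c'] -> ['c', 'a', 'd', 'b']
'a': index 1 in ['c', 'a', 'd', 'b'] -> ['a', 'c', 'd', 'b']
'b': index 3 in ['a', 'c', 'd', 'b'] -> ['b', 'a', 'c', 'd']
'b': index 0 in ['b', 'a', 'c', 'd'] -> ['b', 'a', 'c', 'd']
'a': index 1 in ['b', 'a', 'c', 'd'] -> ['a', 'b', 'c', 'd']
'c': index 2 in ['a', 'b', 'c', 'd'] -> ['c', 'a', 'b', 'd']
'b': index 2 in ['c', 'a', 'b', 'd'] -> ['b', 'c', 'a', 'd']
'b': index 0 in ['b', 'c', 'a', 'd'] -> ['b', 'c', 'a', 'd']


Output: [0, 3, 1, 0, 3, 1, 3, 0, 1, 2, 2, 0]


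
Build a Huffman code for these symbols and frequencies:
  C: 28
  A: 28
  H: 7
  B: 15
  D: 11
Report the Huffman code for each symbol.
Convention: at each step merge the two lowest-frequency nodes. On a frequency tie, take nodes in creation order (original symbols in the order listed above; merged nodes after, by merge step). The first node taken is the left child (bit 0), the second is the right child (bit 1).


Huffman tree construction:
Step 1: Merge H(7) + D(11) = 18
Step 2: Merge B(15) + (H+D)(18) = 33
Step 3: Merge C(28) + A(28) = 56
Step 4: Merge (B+(H+D))(33) + (C+A)(56) = 89
Read each symbol's code off the tree from the root (left child = 0, right child = 1).

Codes:
  C: 10 (length 2)
  A: 11 (length 2)
  H: 010 (length 3)
  B: 00 (length 2)
  D: 011 (length 3)
Average code length: 196/89 = 2.2022 bits/symbol


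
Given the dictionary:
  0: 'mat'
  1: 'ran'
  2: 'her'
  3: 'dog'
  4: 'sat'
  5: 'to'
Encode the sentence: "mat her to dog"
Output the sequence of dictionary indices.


Look up each word in the dictionary:
  'mat' -> 0
  'her' -> 2
  'to' -> 5
  'dog' -> 3

Encoded: [0, 2, 5, 3]


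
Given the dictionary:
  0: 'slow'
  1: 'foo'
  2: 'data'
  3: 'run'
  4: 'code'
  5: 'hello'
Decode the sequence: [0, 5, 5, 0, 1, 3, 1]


Look up each index in the dictionary:
  0 -> 'slow'
  5 -> 'hello'
  5 -> 'hello'
  0 -> 'slow'
  1 -> 'foo'
  3 -> 'run'
  1 -> 'foo'

Decoded: "slow hello hello slow foo run foo"


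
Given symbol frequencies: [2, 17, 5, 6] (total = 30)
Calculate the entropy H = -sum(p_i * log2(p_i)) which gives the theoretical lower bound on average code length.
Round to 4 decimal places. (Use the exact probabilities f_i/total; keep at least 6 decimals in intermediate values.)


Per-symbol terms -p_i * log2(p_i) with p_i = f_i/30:
  p = 2/30 = 0.066667: log2(p) = -3.906891, -p*log2(p) = 0.260459
  p = 17/30 = 0.566667: log2(p) = -0.819428, -p*log2(p) = 0.464342
  p = 5/30 = 0.166667: log2(p) = -2.584963, -p*log2(p) = 0.430827
  p = 6/30 = 0.200000: log2(p) = -2.321928, -p*log2(p) = 0.464386
H = 0.260459 + 0.464342 + 0.430827 + 0.464386 = 1.620014

H = 1.62 bits/symbol


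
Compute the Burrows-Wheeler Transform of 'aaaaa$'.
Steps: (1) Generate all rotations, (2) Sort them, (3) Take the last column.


Rotations (sorted):
  0: $aaaaa -> last char: a
  1: a$aaaa -> last char: a
  2: aa$aaa -> last char: a
  3: aaa$aa -> last char: a
  4: aaaa$a -> last char: a
  5: aaaaa$ -> last char: $


BWT = aaaaa$


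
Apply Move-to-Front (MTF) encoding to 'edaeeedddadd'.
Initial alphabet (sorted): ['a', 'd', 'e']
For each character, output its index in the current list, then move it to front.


MTF encoding:
'e': index 2 in ['a', 'd', 'e'] -> ['e', 'a', 'd']
'd': index 2 in ['e', 'a', 'd'] -> ['d', 'e', 'a']
'a': index 2 in ['d', 'e', 'a'] -> ['a', 'd', 'e']
'e': index 2 in ['a', 'd', 'e'] -> ['e', 'a', 'd']
'e': index 0 in ['e', 'a', 'd'] -> ['e', 'a', 'd']
'e': index 0 in ['e', 'a', 'd'] -> ['e', 'a', 'd']
'd': index 2 in ['e', 'a', 'd'] -> ['d', 'e', 'a']
'd': index 0 in ['d', 'e', 'a'] -> ['d', 'e', 'a']
'd': index 0 in ['d', 'e', 'a'] -> ['d', 'e', 'a']
'a': index 2 in ['d', 'e', 'a'] -> ['a', 'd', 'e']
'd': index 1 in ['a', 'd', 'e'] -> ['d', 'a', 'e']
'd': index 0 in ['d', 'a', 'e'] -> ['d', 'a', 'e']


Output: [2, 2, 2, 2, 0, 0, 2, 0, 0, 2, 1, 0]


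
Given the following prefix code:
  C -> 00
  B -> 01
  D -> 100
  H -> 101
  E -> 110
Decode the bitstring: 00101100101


Decoding step by step:
Bits 00 -> C
Bits 101 -> H
Bits 100 -> D
Bits 101 -> H


Decoded message: CHDH


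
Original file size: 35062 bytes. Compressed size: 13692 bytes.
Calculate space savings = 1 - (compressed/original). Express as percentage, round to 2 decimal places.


ratio = compressed/original = 13692/35062 = 0.390508
savings = 1 - ratio = 1 - 0.390508 = 0.609492
as a percentage: 0.609492 * 100 = 60.95%

Space savings = 1 - 13692/35062 = 60.95%


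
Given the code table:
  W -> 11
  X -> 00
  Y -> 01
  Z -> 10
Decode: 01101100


Decoding:
01 -> Y
10 -> Z
11 -> W
00 -> X


Result: YZWX


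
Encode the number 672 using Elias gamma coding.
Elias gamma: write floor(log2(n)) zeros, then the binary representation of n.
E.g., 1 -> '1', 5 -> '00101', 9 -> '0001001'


num_bits = floor(log2(672)) + 1 = 10
leading_zeros = num_bits - 1 = 9
binary(672) = 1010100000

Elias gamma(672) = '000000000' + '1010100000' = 0000000001010100000 (19 bits)


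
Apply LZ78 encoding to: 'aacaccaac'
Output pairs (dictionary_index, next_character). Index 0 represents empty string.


LZ78 encoding steps:
Dictionary: {0: ''}
Step 1: w='' (idx 0), next='a' -> output (0, 'a'), add 'a' as idx 1
Step 2: w='a' (idx 1), next='c' -> output (1, 'c'), add 'ac' as idx 2
Step 3: w='ac' (idx 2), next='c' -> output (2, 'c'), add 'acc' as idx 3
Step 4: w='a' (idx 1), next='a' -> output (1, 'a'), add 'aa' as idx 4
Step 5: w='' (idx 0), next='c' -> output (0, 'c'), add 'c' as idx 5


Encoded: [(0, 'a'), (1, 'c'), (2, 'c'), (1, 'a'), (0, 'c')]


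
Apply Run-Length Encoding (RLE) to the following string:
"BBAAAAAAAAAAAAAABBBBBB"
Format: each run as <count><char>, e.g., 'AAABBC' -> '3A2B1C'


Scanning runs left to right:
  i=0: run of 'B' x 2 -> '2B'
  i=2: run of 'A' x 14 -> '14A'
  i=16: run of 'B' x 6 -> '6B'

RLE = 2B14A6B


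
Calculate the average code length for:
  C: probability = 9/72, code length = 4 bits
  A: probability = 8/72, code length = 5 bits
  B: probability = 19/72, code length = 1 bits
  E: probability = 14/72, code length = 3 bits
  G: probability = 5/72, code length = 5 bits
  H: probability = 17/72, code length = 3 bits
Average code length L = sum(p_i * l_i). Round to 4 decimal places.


Weighted contributions p_i * l_i:
  C: (9/72) * 4 = 36/72
  A: (8/72) * 5 = 40/72
  B: (19/72) * 1 = 19/72
  E: (14/72) * 3 = 42/72
  G: (5/72) * 5 = 25/72
  H: (17/72) * 3 = 51/72
Sum = (36 + 40 + 19 + 42 + 25 + 51)/72 = 213/72

L = 213/72 = 2.9583 bits/symbol


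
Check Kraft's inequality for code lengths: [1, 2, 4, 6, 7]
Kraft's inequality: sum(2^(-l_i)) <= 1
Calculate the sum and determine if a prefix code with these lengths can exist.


Sum = 2^(-1) + 2^(-2) + 2^(-4) + 2^(-6) + 2^(-7)
    = 0.5 + 0.25 + 0.0625 + 0.015625 + 0.0078125
    = 107/128 = 0.8359375
Since 0.8359375 <= 1, Kraft's inequality IS satisfied.
A prefix code with these lengths CAN exist.

Kraft sum = 0.8359375. Satisfied.


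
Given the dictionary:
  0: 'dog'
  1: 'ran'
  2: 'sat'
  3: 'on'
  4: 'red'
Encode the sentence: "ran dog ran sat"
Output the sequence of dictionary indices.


Look up each word in the dictionary:
  'ran' -> 1
  'dog' -> 0
  'ran' -> 1
  'sat' -> 2

Encoded: [1, 0, 1, 2]


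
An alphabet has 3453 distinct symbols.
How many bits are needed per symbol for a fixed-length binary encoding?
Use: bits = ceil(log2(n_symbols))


log2(3453) = 11.7536
Bracket: 2^11 = 2048 < 3453 <= 2^12 = 4096
So ceil(log2(3453)) = 12

bits = ceil(log2(3453)) = ceil(11.7536) = 12 bits


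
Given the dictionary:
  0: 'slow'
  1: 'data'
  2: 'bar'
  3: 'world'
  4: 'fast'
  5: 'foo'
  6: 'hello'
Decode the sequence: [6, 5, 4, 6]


Look up each index in the dictionary:
  6 -> 'hello'
  5 -> 'foo'
  4 -> 'fast'
  6 -> 'hello'

Decoded: "hello foo fast hello"


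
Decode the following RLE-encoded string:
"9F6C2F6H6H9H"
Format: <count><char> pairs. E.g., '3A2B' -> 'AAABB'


Expanding each <count><char> pair:
  9F -> 'FFFFFFFFF'
  6C -> 'CCCCCC'
  2F -> 'FF'
  6H -> 'HHHHHH'
  6H -> 'HHHHHH'
  9H -> 'HHHHHHHHH'

Decoded = FFFFFFFFFCCCCCCFFHHHHHHHHHHHHHHHHHHHHH


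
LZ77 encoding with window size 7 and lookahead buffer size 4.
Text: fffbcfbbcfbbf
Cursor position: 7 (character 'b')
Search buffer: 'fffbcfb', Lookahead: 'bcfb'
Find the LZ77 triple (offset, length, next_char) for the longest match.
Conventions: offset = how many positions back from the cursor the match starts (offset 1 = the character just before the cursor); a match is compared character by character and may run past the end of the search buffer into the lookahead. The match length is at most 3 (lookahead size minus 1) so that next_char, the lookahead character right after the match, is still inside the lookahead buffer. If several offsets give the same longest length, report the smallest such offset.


Try each offset into the search buffer:
  offset=1 (pos 6, char 'b'): match length 1
  offset=2 (pos 5, char 'f'): match length 0
  offset=3 (pos 4, char 'c'): match length 0
  offset=4 (pos 3, char 'b'): match length 3
  offset=5 (pos 2, char 'f'): match length 0
  offset=6 (pos 1, char 'f'): match length 0
  offset=7 (pos 0, char 'f'): match length 0
Longest match has length 3 at offset 4.
next_char = character at position 7 + 3 = 10 -> 'b'

Best match: offset=4, length=3 (matching 'bcf' starting at position 3)
LZ77 triple: (4, 3, 'b')


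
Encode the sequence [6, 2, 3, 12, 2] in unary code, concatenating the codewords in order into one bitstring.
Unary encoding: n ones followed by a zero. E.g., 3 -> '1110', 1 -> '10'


Encode each number as n ones followed by a terminating 0:
  6 -> 1111110 (7 bits)
  2 -> 110 (3 bits)
  3 -> 1110 (4 bits)
  12 -> 1111111111110 (13 bits)
  2 -> 110 (3 bits)
Total length = 7 + 3 + 4 + 13 + 3 = 30 bits.

Unary([6, 2, 3, 12, 2]) = 111111011011101111111111110110 (30 bits)


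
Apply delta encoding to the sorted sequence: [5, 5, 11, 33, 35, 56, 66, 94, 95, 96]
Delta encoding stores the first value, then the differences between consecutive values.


First value: 5
Deltas:
  5 - 5 = 0
  11 - 5 = 6
  33 - 11 = 22
  35 - 33 = 2
  56 - 35 = 21
  66 - 56 = 10
  94 - 66 = 28
  95 - 94 = 1
  96 - 95 = 1


Delta encoded: [5, 0, 6, 22, 2, 21, 10, 28, 1, 1]


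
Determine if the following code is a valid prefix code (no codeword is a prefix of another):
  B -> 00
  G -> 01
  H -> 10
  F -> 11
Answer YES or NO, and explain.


Checking each pair (does one codeword prefix another?):
  B='00' vs G='01': no prefix
  B='00' vs H='10': no prefix
  B='00' vs F='11': no prefix
  G='01' vs B='00': no prefix
  G='01' vs H='10': no prefix
  G='01' vs F='11': no prefix
  H='10' vs B='00': no prefix
  H='10' vs G='01': no prefix
  H='10' vs F='11': no prefix
  F='11' vs B='00': no prefix
  F='11' vs G='01': no prefix
  F='11' vs H='10': no prefix
No violation found over all pairs.

YES -- this is a valid prefix code. No codeword is a prefix of any other codeword.


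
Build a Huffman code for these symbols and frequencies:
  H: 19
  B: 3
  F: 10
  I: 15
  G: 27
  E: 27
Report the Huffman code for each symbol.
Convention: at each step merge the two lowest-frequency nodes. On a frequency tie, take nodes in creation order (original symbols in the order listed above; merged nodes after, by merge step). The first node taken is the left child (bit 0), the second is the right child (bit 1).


Huffman tree construction:
Step 1: Merge B(3) + F(10) = 13
Step 2: Merge (B+F)(13) + I(15) = 28
Step 3: Merge H(19) + G(27) = 46
Step 4: Merge E(27) + ((B+F)+I)(28) = 55
Step 5: Merge (H+G)(46) + (E+((B+F)+I))(55) = 101
Read each symbol's code off the tree from the root (left child = 0, right child = 1).

Codes:
  H: 00 (length 2)
  B: 1100 (length 4)
  F: 1101 (length 4)
  I: 111 (length 3)
  G: 01 (length 2)
  E: 10 (length 2)
Average code length: 243/101 = 2.4059 bits/symbol


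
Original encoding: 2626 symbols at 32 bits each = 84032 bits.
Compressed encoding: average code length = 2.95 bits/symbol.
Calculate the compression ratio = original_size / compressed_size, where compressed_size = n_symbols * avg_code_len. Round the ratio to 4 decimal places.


original_size = n_symbols * orig_bits = 2626 * 32 = 84032 bits
compressed_size = n_symbols * avg_code_len = 2626 * 2.95 = 7746.7 bits
ratio = original_size / compressed_size = 84032 / 7746.7 = 10.8475

Compression ratio = 10.8475


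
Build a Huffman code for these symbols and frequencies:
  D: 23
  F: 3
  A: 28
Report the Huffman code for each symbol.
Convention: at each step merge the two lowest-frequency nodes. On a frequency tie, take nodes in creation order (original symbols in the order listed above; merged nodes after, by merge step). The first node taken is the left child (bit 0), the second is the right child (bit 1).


Huffman tree construction:
Step 1: Merge F(3) + D(23) = 26
Step 2: Merge (F+D)(26) + A(28) = 54
Read each symbol's code off the tree from the root (left child = 0, right child = 1).

Codes:
  D: 01 (length 2)
  F: 00 (length 2)
  A: 1 (length 1)
Average code length: 80/54 = 1.4815 bits/symbol


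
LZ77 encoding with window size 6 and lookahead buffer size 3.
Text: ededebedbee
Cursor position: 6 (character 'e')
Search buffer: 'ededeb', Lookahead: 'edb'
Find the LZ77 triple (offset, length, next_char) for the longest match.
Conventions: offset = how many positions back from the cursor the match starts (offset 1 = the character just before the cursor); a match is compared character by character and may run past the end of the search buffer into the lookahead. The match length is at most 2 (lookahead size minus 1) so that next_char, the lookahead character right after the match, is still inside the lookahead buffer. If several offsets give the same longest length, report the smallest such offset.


Try each offset into the search buffer:
  offset=1 (pos 5, char 'b'): match length 0
  offset=2 (pos 4, char 'e'): match length 1
  offset=3 (pos 3, char 'd'): match length 0
  offset=4 (pos 2, char 'e'): match length 2
  offset=5 (pos 1, char 'd'): match length 0
  offset=6 (pos 0, char 'e'): match length 2
Longest match has length 2, found at offsets 4, 6; take the smallest, offset 4.
next_char = character at position 6 + 2 = 8 -> 'b'

Best match: offset=4, length=2 (matching 'ed' starting at position 2)
LZ77 triple: (4, 2, 'b')


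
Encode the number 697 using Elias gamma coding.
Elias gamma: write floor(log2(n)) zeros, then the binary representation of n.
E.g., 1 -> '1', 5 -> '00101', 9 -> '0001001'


num_bits = floor(log2(697)) + 1 = 10
leading_zeros = num_bits - 1 = 9
binary(697) = 1010111001

Elias gamma(697) = '000000000' + '1010111001' = 0000000001010111001 (19 bits)


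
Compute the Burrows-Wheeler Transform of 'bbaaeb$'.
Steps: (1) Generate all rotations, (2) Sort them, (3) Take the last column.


Rotations (sorted):
  0: $bbaaeb -> last char: b
  1: aaeb$bb -> last char: b
  2: aeb$bba -> last char: a
  3: b$bbaae -> last char: e
  4: baaeb$b -> last char: b
  5: bbaaeb$ -> last char: $
  6: eb$bbaa -> last char: a


BWT = bbaeb$a


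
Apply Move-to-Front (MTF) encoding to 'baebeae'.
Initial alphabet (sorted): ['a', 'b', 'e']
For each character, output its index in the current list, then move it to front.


MTF encoding:
'b': index 1 in ['a', 'b', 'e'] -> ['b', 'a', 'e']
'a': index 1 in ['b', 'a', 'e'] -> ['a', 'b', 'e']
'e': index 2 in ['a', 'b', 'e'] -> ['e', 'a', 'b']
'b': index 2 in ['e', 'a', 'b'] -> ['b', 'e', 'a']
'e': index 1 in ['b', 'e', 'a'] -> ['e', 'b', 'a']
'a': index 2 in ['e', 'b', 'a'] -> ['a', 'e', 'b']
'e': index 1 in ['a', 'e', 'b'] -> ['e', 'a', 'b']


Output: [1, 1, 2, 2, 1, 2, 1]


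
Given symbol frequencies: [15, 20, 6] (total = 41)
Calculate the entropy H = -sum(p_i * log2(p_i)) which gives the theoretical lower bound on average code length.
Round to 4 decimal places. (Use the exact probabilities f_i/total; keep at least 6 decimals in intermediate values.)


Per-symbol terms -p_i * log2(p_i) with p_i = f_i/41:
  p = 15/41 = 0.365854: log2(p) = -1.450661, -p*log2(p) = 0.530730
  p = 20/41 = 0.487805: log2(p) = -1.035624, -p*log2(p) = 0.505182
  p = 6/41 = 0.146341: log2(p) = -2.772590, -p*log2(p) = 0.405745
H = 0.530730 + 0.505182 + 0.405745 = 1.441657

H = 1.4417 bits/symbol


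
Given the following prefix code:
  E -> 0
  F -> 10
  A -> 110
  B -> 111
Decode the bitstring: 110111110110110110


Decoding step by step:
Bits 110 -> A
Bits 111 -> B
Bits 110 -> A
Bits 110 -> A
Bits 110 -> A
Bits 110 -> A


Decoded message: ABAAAA


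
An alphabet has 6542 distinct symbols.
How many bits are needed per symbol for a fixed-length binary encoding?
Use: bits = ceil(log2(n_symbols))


log2(6542) = 12.6755
Bracket: 2^12 = 4096 < 6542 <= 2^13 = 8192
So ceil(log2(6542)) = 13

bits = ceil(log2(6542)) = ceil(12.6755) = 13 bits


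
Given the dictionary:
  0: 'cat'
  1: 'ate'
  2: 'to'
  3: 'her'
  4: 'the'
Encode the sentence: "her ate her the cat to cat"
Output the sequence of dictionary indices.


Look up each word in the dictionary:
  'her' -> 3
  'ate' -> 1
  'her' -> 3
  'the' -> 4
  'cat' -> 0
  'to' -> 2
  'cat' -> 0

Encoded: [3, 1, 3, 4, 0, 2, 0]


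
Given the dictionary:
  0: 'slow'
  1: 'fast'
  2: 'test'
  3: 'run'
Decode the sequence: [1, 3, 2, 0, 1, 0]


Look up each index in the dictionary:
  1 -> 'fast'
  3 -> 'run'
  2 -> 'test'
  0 -> 'slow'
  1 -> 'fast'
  0 -> 'slow'

Decoded: "fast run test slow fast slow"


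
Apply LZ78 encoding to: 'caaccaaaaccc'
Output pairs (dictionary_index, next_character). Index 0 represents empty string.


LZ78 encoding steps:
Dictionary: {0: ''}
Step 1: w='' (idx 0), next='c' -> output (0, 'c'), add 'c' as idx 1
Step 2: w='' (idx 0), next='a' -> output (0, 'a'), add 'a' as idx 2
Step 3: w='a' (idx 2), next='c' -> output (2, 'c'), add 'ac' as idx 3
Step 4: w='c' (idx 1), next='a' -> output (1, 'a'), add 'ca' as idx 4
Step 5: w='a' (idx 2), next='a' -> output (2, 'a'), add 'aa' as idx 5
Step 6: w='ac' (idx 3), next='c' -> output (3, 'c'), add 'acc' as idx 6
Step 7: w='c' (idx 1), end of input -> output (1, '')


Encoded: [(0, 'c'), (0, 'a'), (2, 'c'), (1, 'a'), (2, 'a'), (3, 'c'), (1, '')]


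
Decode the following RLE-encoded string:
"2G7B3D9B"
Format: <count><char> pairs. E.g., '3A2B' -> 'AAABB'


Expanding each <count><char> pair:
  2G -> 'GG'
  7B -> 'BBBBBBB'
  3D -> 'DDD'
  9B -> 'BBBBBBBBB'

Decoded = GGBBBBBBBDDDBBBBBBBBB


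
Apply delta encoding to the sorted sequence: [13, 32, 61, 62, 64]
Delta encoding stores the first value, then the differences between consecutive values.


First value: 13
Deltas:
  32 - 13 = 19
  61 - 32 = 29
  62 - 61 = 1
  64 - 62 = 2


Delta encoded: [13, 19, 29, 1, 2]


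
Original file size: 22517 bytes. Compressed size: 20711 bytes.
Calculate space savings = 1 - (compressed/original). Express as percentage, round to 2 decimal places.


ratio = compressed/original = 20711/22517 = 0.919794
savings = 1 - ratio = 1 - 0.919794 = 0.080206
as a percentage: 0.080206 * 100 = 8.02%

Space savings = 1 - 20711/22517 = 8.02%


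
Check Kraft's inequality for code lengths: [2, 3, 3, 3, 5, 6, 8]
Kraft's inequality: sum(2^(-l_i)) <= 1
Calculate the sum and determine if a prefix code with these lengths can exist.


Sum = 2^(-2) + 2^(-3) + 2^(-3) + 2^(-3) + 2^(-5) + 2^(-6) + 2^(-8)
    = 0.25 + 0.125 + 0.125 + 0.125 + 0.03125 + 0.015625 + 0.00390625
    = 173/256 = 0.67578125
Since 0.67578125 <= 1, Kraft's inequality IS satisfied.
A prefix code with these lengths CAN exist.

Kraft sum = 0.67578125. Satisfied.


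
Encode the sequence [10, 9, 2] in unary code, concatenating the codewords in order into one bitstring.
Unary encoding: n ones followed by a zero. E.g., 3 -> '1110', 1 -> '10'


Encode each number as n ones followed by a terminating 0:
  10 -> 11111111110 (11 bits)
  9 -> 1111111110 (10 bits)
  2 -> 110 (3 bits)
Total length = 11 + 10 + 3 = 24 bits.

Unary([10, 9, 2]) = 111111111101111111110110 (24 bits)


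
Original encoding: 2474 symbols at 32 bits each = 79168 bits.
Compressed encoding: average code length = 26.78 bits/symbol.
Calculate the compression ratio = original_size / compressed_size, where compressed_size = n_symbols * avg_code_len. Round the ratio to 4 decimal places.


original_size = n_symbols * orig_bits = 2474 * 32 = 79168 bits
compressed_size = n_symbols * avg_code_len = 2474 * 26.78 = 66253.72 bits
ratio = original_size / compressed_size = 79168 / 66253.72 = 1.1949

Compression ratio = 1.1949


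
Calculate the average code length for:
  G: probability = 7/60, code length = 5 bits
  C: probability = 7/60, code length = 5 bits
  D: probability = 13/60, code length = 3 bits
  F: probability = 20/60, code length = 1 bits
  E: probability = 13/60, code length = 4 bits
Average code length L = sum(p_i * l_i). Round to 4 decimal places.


Weighted contributions p_i * l_i:
  G: (7/60) * 5 = 35/60
  C: (7/60) * 5 = 35/60
  D: (13/60) * 3 = 39/60
  F: (20/60) * 1 = 20/60
  E: (13/60) * 4 = 52/60
Sum = (35 + 35 + 39 + 20 + 52)/60 = 181/60

L = 181/60 = 3.0167 bits/symbol


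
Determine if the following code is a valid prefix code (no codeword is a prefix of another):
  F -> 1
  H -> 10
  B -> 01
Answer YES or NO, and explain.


Checking each pair (does one codeword prefix another?):
  F='1' vs H='10': prefix -- VIOLATION

NO -- this is NOT a valid prefix code. F (1) is a prefix of H (10).


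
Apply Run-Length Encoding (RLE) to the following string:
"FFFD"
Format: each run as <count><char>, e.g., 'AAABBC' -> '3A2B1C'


Scanning runs left to right:
  i=0: run of 'F' x 3 -> '3F'
  i=3: run of 'D' x 1 -> '1D'

RLE = 3F1D


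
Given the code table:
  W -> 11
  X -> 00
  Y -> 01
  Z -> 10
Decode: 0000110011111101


Decoding:
00 -> X
00 -> X
11 -> W
00 -> X
11 -> W
11 -> W
11 -> W
01 -> Y


Result: XXWXWWWY


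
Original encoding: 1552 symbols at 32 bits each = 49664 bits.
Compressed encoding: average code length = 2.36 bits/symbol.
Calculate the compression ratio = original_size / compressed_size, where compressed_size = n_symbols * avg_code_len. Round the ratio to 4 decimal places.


original_size = n_symbols * orig_bits = 1552 * 32 = 49664 bits
compressed_size = n_symbols * avg_code_len = 1552 * 2.36 = 3662.72 bits
ratio = original_size / compressed_size = 49664 / 3662.72 = 13.5593

Compression ratio = 13.5593


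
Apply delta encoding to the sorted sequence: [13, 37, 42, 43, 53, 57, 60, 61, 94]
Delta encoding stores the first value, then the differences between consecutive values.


First value: 13
Deltas:
  37 - 13 = 24
  42 - 37 = 5
  43 - 42 = 1
  53 - 43 = 10
  57 - 53 = 4
  60 - 57 = 3
  61 - 60 = 1
  94 - 61 = 33


Delta encoded: [13, 24, 5, 1, 10, 4, 3, 1, 33]


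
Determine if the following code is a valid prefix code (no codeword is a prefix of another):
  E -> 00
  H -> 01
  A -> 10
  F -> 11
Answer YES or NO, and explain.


Checking each pair (does one codeword prefix another?):
  E='00' vs H='01': no prefix
  E='00' vs A='10': no prefix
  E='00' vs F='11': no prefix
  H='01' vs E='00': no prefix
  H='01' vs A='10': no prefix
  H='01' vs F='11': no prefix
  A='10' vs E='00': no prefix
  A='10' vs H='01': no prefix
  A='10' vs F='11': no prefix
  F='11' vs E='00': no prefix
  F='11' vs H='01': no prefix
  F='11' vs A='10': no prefix
No violation found over all pairs.

YES -- this is a valid prefix code. No codeword is a prefix of any other codeword.


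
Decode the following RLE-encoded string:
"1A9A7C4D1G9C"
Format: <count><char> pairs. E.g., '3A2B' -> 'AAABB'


Expanding each <count><char> pair:
  1A -> 'A'
  9A -> 'AAAAAAAAA'
  7C -> 'CCCCCCC'
  4D -> 'DDDD'
  1G -> 'G'
  9C -> 'CCCCCCCCC'

Decoded = AAAAAAAAAACCCCCCCDDDDGCCCCCCCCC


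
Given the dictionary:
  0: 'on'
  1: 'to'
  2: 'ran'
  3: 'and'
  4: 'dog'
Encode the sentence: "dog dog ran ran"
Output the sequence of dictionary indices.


Look up each word in the dictionary:
  'dog' -> 4
  'dog' -> 4
  'ran' -> 2
  'ran' -> 2

Encoded: [4, 4, 2, 2]


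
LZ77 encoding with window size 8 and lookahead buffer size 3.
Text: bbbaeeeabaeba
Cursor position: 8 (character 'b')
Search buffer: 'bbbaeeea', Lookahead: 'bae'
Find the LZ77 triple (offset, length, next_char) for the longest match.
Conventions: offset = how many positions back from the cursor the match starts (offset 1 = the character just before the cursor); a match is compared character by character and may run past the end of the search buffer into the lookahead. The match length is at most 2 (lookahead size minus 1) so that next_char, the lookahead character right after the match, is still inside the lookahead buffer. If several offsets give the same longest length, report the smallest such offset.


Try each offset into the search buffer:
  offset=1 (pos 7, char 'a'): match length 0
  offset=2 (pos 6, char 'e'): match length 0
  offset=3 (pos 5, char 'e'): match length 0
  offset=4 (pos 4, char 'e'): match length 0
  offset=5 (pos 3, char 'a'): match length 0
  offset=6 (pos 2, char 'b'): match length 2
  offset=7 (pos 1, char 'b'): match length 1
  offset=8 (pos 0, char 'b'): match length 1
Longest match has length 2 at offset 6.
next_char = character at position 8 + 2 = 10 -> 'e'

Best match: offset=6, length=2 (matching 'ba' starting at position 2)
LZ77 triple: (6, 2, 'e')


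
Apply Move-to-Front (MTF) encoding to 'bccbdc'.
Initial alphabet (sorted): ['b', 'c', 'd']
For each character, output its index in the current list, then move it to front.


MTF encoding:
'b': index 0 in ['b', 'c', 'd'] -> ['b', 'c', 'd']
'c': index 1 in ['b', 'c', 'd'] -> ['c', 'b', 'd']
'c': index 0 in ['c', 'b', 'd'] -> ['c', 'b', 'd']
'b': index 1 in ['c', 'b', 'd'] -> ['b', 'c', 'd']
'd': index 2 in ['b', 'c', 'd'] -> ['d', 'b', 'c']
'c': index 2 in ['d', 'b', 'c'] -> ['c', 'd', 'b']


Output: [0, 1, 0, 1, 2, 2]


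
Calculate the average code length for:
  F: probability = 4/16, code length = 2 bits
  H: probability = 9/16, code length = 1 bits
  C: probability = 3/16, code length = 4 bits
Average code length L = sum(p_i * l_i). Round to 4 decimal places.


Weighted contributions p_i * l_i:
  F: (4/16) * 2 = 8/16
  H: (9/16) * 1 = 9/16
  C: (3/16) * 4 = 12/16
Sum = (8 + 9 + 12)/16 = 29/16

L = 29/16 = 1.8125 bits/symbol


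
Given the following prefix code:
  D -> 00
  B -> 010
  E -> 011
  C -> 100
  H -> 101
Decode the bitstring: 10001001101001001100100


Decoding step by step:
Bits 100 -> C
Bits 010 -> B
Bits 011 -> E
Bits 010 -> B
Bits 010 -> B
Bits 011 -> E
Bits 00 -> D
Bits 100 -> C


Decoded message: CBEBBEDC


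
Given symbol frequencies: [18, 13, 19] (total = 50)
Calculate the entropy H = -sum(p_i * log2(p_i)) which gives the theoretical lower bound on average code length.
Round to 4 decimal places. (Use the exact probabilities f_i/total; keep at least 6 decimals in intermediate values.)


Per-symbol terms -p_i * log2(p_i) with p_i = f_i/50:
  p = 18/50 = 0.360000: log2(p) = -1.473931, -p*log2(p) = 0.530615
  p = 13/50 = 0.260000: log2(p) = -1.943416, -p*log2(p) = 0.505288
  p = 19/50 = 0.380000: log2(p) = -1.395929, -p*log2(p) = 0.530453
H = 0.530615 + 0.505288 + 0.530453 = 1.566356

H = 1.5664 bits/symbol


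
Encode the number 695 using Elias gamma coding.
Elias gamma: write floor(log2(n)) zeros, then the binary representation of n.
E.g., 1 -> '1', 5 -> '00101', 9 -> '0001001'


num_bits = floor(log2(695)) + 1 = 10
leading_zeros = num_bits - 1 = 9
binary(695) = 1010110111

Elias gamma(695) = '000000000' + '1010110111' = 0000000001010110111 (19 bits)


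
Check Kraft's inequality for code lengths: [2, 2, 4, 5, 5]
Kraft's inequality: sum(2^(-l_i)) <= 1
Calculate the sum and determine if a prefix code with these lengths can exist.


Sum = 2^(-2) + 2^(-2) + 2^(-4) + 2^(-5) + 2^(-5)
    = 0.25 + 0.25 + 0.0625 + 0.03125 + 0.03125
    = 20/32 = 0.625
Since 0.625 <= 1, Kraft's inequality IS satisfied.
A prefix code with these lengths CAN exist.

Kraft sum = 0.625. Satisfied.


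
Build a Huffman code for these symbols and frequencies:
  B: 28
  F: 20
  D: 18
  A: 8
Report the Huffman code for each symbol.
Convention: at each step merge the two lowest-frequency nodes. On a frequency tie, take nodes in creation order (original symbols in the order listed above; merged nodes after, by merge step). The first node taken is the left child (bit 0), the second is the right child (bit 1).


Huffman tree construction:
Step 1: Merge A(8) + D(18) = 26
Step 2: Merge F(20) + (A+D)(26) = 46
Step 3: Merge B(28) + (F+(A+D))(46) = 74
Read each symbol's code off the tree from the root (left child = 0, right child = 1).

Codes:
  B: 0 (length 1)
  F: 10 (length 2)
  D: 111 (length 3)
  A: 110 (length 3)
Average code length: 146/74 = 1.9730 bits/symbol


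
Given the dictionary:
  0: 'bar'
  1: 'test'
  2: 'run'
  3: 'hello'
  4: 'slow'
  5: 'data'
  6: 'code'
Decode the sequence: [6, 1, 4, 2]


Look up each index in the dictionary:
  6 -> 'code'
  1 -> 'test'
  4 -> 'slow'
  2 -> 'run'

Decoded: "code test slow run"


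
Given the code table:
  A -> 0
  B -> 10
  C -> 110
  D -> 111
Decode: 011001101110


Decoding:
0 -> A
110 -> C
0 -> A
110 -> C
111 -> D
0 -> A


Result: ACACDA


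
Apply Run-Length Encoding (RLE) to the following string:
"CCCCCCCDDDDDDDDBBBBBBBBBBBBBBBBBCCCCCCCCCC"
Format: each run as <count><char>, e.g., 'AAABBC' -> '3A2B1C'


Scanning runs left to right:
  i=0: run of 'C' x 7 -> '7C'
  i=7: run of 'D' x 8 -> '8D'
  i=15: run of 'B' x 17 -> '17B'
  i=32: run of 'C' x 10 -> '10C'

RLE = 7C8D17B10C


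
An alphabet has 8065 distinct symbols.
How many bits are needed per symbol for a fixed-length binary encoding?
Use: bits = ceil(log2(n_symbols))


log2(8065) = 12.9775
Bracket: 2^12 = 4096 < 8065 <= 2^13 = 8192
So ceil(log2(8065)) = 13

bits = ceil(log2(8065)) = ceil(12.9775) = 13 bits


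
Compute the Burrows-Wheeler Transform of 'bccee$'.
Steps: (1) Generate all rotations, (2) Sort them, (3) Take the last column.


Rotations (sorted):
  0: $bccee -> last char: e
  1: bccee$ -> last char: $
  2: ccee$b -> last char: b
  3: cee$bc -> last char: c
  4: e$bcce -> last char: e
  5: ee$bcc -> last char: c


BWT = e$bcec


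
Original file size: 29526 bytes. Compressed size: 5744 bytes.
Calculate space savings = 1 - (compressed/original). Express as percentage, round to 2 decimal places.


ratio = compressed/original = 5744/29526 = 0.19454
savings = 1 - ratio = 1 - 0.19454 = 0.80546
as a percentage: 0.80546 * 100 = 80.55%

Space savings = 1 - 5744/29526 = 80.55%


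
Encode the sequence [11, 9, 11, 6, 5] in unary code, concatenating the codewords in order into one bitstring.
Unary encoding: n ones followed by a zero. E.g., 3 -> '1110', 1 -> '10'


Encode each number as n ones followed by a terminating 0:
  11 -> 111111111110 (12 bits)
  9 -> 1111111110 (10 bits)
  11 -> 111111111110 (12 bits)
  6 -> 1111110 (7 bits)
  5 -> 111110 (6 bits)
Total length = 12 + 10 + 12 + 7 + 6 = 47 bits.

Unary([11, 9, 11, 6, 5]) = 11111111111011111111101111111111101111110111110 (47 bits)


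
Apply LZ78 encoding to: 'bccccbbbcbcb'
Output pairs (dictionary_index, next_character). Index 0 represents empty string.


LZ78 encoding steps:
Dictionary: {0: ''}
Step 1: w='' (idx 0), next='b' -> output (0, 'b'), add 'b' as idx 1
Step 2: w='' (idx 0), next='c' -> output (0, 'c'), add 'c' as idx 2
Step 3: w='c' (idx 2), next='c' -> output (2, 'c'), add 'cc' as idx 3
Step 4: w='c' (idx 2), next='b' -> output (2, 'b'), add 'cb' as idx 4
Step 5: w='b' (idx 1), next='b' -> output (1, 'b'), add 'bb' as idx 5
Step 6: w='cb' (idx 4), next='c' -> output (4, 'c'), add 'cbc' as idx 6
Step 7: w='b' (idx 1), end of input -> output (1, '')


Encoded: [(0, 'b'), (0, 'c'), (2, 'c'), (2, 'b'), (1, 'b'), (4, 'c'), (1, '')]


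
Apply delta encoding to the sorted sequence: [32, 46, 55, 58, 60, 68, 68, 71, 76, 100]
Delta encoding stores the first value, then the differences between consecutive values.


First value: 32
Deltas:
  46 - 32 = 14
  55 - 46 = 9
  58 - 55 = 3
  60 - 58 = 2
  68 - 60 = 8
  68 - 68 = 0
  71 - 68 = 3
  76 - 71 = 5
  100 - 76 = 24


Delta encoded: [32, 14, 9, 3, 2, 8, 0, 3, 5, 24]


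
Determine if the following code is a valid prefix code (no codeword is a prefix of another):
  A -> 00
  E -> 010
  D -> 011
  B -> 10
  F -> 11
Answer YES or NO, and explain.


Checking each pair (does one codeword prefix another?):
  A='00' vs E='010': no prefix
  A='00' vs D='011': no prefix
  A='00' vs B='10': no prefix
  A='00' vs F='11': no prefix
  E='010' vs A='00': no prefix
  E='010' vs D='011': no prefix
  E='010' vs B='10': no prefix
  E='010' vs F='11': no prefix
  D='011' vs A='00': no prefix
  D='011' vs E='010': no prefix
  D='011' vs B='10': no prefix
  D='011' vs F='11': no prefix
  B='10' vs A='00': no prefix
  B='10' vs E='010': no prefix
  B='10' vs D='011': no prefix
  B='10' vs F='11': no prefix
  F='11' vs A='00': no prefix
  F='11' vs E='010': no prefix
  F='11' vs D='011': no prefix
  F='11' vs B='10': no prefix
No violation found over all pairs.

YES -- this is a valid prefix code. No codeword is a prefix of any other codeword.


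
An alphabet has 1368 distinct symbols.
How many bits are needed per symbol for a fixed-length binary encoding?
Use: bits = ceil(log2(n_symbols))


log2(1368) = 10.4179
Bracket: 2^10 = 1024 < 1368 <= 2^11 = 2048
So ceil(log2(1368)) = 11

bits = ceil(log2(1368)) = ceil(10.4179) = 11 bits


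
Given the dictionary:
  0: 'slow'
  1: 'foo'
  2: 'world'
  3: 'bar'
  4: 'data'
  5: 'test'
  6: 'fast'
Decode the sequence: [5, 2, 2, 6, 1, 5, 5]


Look up each index in the dictionary:
  5 -> 'test'
  2 -> 'world'
  2 -> 'world'
  6 -> 'fast'
  1 -> 'foo'
  5 -> 'test'
  5 -> 'test'

Decoded: "test world world fast foo test test"


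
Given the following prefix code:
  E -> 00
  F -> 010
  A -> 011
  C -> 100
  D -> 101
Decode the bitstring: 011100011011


Decoding step by step:
Bits 011 -> A
Bits 100 -> C
Bits 011 -> A
Bits 011 -> A


Decoded message: ACAA


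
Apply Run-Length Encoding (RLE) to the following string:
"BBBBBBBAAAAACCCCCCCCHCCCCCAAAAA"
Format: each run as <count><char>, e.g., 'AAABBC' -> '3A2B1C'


Scanning runs left to right:
  i=0: run of 'B' x 7 -> '7B'
  i=7: run of 'A' x 5 -> '5A'
  i=12: run of 'C' x 8 -> '8C'
  i=20: run of 'H' x 1 -> '1H'
  i=21: run of 'C' x 5 -> '5C'
  i=26: run of 'A' x 5 -> '5A'

RLE = 7B5A8C1H5C5A


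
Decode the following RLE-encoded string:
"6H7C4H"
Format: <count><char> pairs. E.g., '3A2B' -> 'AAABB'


Expanding each <count><char> pair:
  6H -> 'HHHHHH'
  7C -> 'CCCCCCC'
  4H -> 'HHHH'

Decoded = HHHHHHCCCCCCCHHHH


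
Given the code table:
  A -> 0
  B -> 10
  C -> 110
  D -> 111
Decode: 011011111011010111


Decoding:
0 -> A
110 -> C
111 -> D
110 -> C
110 -> C
10 -> B
111 -> D


Result: ACDCCBD


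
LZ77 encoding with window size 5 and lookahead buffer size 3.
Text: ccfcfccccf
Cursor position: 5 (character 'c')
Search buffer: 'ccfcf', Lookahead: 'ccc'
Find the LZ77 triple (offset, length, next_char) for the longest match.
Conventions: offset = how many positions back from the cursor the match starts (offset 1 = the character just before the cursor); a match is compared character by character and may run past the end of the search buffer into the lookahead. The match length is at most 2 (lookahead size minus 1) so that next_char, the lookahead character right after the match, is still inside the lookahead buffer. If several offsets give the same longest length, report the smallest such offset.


Try each offset into the search buffer:
  offset=1 (pos 4, char 'f'): match length 0
  offset=2 (pos 3, char 'c'): match length 1
  offset=3 (pos 2, char 'f'): match length 0
  offset=4 (pos 1, char 'c'): match length 1
  offset=5 (pos 0, char 'c'): match length 2
Longest match has length 2 at offset 5.
next_char = character at position 5 + 2 = 7 -> 'c'

Best match: offset=5, length=2 (matching 'cc' starting at position 0)
LZ77 triple: (5, 2, 'c')


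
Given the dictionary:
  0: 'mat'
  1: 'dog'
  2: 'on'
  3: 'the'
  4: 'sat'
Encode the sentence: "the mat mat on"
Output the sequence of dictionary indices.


Look up each word in the dictionary:
  'the' -> 3
  'mat' -> 0
  'mat' -> 0
  'on' -> 2

Encoded: [3, 0, 0, 2]


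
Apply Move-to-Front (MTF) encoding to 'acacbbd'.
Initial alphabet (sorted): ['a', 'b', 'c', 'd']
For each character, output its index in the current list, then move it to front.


MTF encoding:
'a': index 0 in ['a', 'b', 'c', 'd'] -> ['a', 'b', 'c', 'd']
'c': index 2 in ['a', 'b', 'c', 'd'] -> ['c', 'a', 'b', 'd']
'a': index 1 in ['c', 'a', 'b', 'd'] -> ['a', 'c', 'b', 'd']
'c': index 1 in ['a', 'c', 'b', 'd'] -> ['c', 'a', 'b', 'd']
'b': index 2 in ['c', 'a', 'b', 'd'] -> ['b', 'c', 'a', 'd']
'b': index 0 in ['b', 'c', 'a', 'd'] -> ['b', 'c', 'a', 'd']
'd': index 3 in ['b', 'c', 'a', 'd'] -> ['d', 'b', 'c', 'a']


Output: [0, 2, 1, 1, 2, 0, 3]
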